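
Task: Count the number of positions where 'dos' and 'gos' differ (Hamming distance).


Alignment:
Position 1: 'd' vs 'g' = DIFFER
Position 2: 'o' vs 'o' = match
Position 3: 's' vs 's' = match
Total differences: 1

1


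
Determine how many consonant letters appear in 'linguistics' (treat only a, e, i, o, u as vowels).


Consonants in 'linguistics': l, n, g, s, t, c, s = 7 consonants.

7


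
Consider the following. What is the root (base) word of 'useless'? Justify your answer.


Remove suffix '-less' from 'useless' to get root 'use'.

use


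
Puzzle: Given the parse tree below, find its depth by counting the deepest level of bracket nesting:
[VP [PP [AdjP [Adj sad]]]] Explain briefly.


Count bracket nesting levels:
'[' at pos 0: depth = 1
'[' at pos 4: depth = 2
'[' at pos 8: depth = 3
'[' at pos 14: depth = 4
Maximum depth reached: 4

4


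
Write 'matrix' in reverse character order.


Reverse 'matrix' character by character: 'xirtam'.

xirtam


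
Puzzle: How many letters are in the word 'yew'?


Spell out 'yew' and number each letter: y(1), e(2), w(3). Total: 3 letters.

3


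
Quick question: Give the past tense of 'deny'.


Apply rule: Change -y to -ied. 'deny' becomes 'denied'.

denied


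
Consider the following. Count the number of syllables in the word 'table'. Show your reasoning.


Break 'table' into syllables: ta-ble -> ta | ble = 2 syllables

2 syllables


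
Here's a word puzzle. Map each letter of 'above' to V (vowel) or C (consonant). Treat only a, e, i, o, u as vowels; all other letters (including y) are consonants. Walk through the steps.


Letter mapping: a = V, b = C, o = V, v = C, e = V.

VCVCV


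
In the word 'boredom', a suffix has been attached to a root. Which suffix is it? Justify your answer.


The word 'boredom' = 'bore' (root) + '-dom' (suffix). The suffix is '-dom'.

dom


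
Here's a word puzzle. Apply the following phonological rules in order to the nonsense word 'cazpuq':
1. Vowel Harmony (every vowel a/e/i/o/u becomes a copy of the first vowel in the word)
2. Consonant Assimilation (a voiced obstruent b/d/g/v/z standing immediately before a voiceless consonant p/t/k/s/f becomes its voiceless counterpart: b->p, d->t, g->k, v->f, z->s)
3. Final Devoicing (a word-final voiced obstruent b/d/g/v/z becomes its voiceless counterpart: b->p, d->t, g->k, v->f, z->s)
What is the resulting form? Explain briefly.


Starting form: 'cazpuq'
Rule 1: Vowel Harmony: all vowels become 'a' (matching first vowel). 'cazpuq' -> 'cazpaq'
Rule 2: Consonant Assimilation: voiced obstruent before voiceless consonant becomes voiceless ('zp' -> 'sp'). 'cazpaq' -> 'caspaq'
Rule 3: Final Devoicing: final consonant 'q' is not one of the voiced obstruents b/d/g/v/z. No change.
Final form: 'caspaq'

caspaq


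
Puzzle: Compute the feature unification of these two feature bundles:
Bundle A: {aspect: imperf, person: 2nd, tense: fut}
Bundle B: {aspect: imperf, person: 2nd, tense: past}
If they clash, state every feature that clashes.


Compare features:
aspect: A=imperf vs B=imperf -> unified: imperf
person: A=2nd vs B=2nd -> unified: 2nd
tense: A=fut vs B=past -> CLASH
Clash detected on feature 'tense' (fut vs past); unification fails.

CLASH on 'tense' (fut vs past)


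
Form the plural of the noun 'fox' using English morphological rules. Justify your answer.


Apply rule: Add -es (sibilant/fricative ending). 'fox' becomes 'foxes'.

foxes


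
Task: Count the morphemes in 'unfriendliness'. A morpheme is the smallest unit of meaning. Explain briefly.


Decomposition: un- (prefix) + friend (root) + -ly (suffix) + -ness (suffix) = 4 morpheme(s)

4 morphemes


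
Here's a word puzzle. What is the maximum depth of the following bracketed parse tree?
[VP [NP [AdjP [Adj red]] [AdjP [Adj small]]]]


Count bracket nesting levels:
'[' at pos 0: depth = 1
'[' at pos 4: depth = 2
'[' at pos 8: depth = 3
'[' at pos 14: depth = 4
'[' at pos 25: depth = 3
'[' at pos 31: depth = 4
Maximum depth reached: 4

4


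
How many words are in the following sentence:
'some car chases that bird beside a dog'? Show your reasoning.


Split into words: some | car | chases | that | bird | beside | a | dog = 8 words.

8


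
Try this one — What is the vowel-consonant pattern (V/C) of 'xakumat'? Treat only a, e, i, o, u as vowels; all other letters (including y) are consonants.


Letter mapping: x = C, a = V, k = C, u = V, m = C, a = V, t = C.

CVCVCVC


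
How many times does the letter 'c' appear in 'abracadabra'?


Letter 'c' in 'abracadabra': found at position(s) 5 = 1 occurrence(s).

1


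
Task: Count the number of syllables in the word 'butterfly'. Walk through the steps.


Break 'butterfly' into syllables: but-ter-fly -> but | ter | fly = 3 syllables

3 syllables


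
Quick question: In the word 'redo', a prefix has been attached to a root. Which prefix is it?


The word 'redo' = 're' (prefix) + 'do' (root). The prefix is 're'.

re


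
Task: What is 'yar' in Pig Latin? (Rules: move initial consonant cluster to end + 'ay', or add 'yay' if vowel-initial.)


'yar': move consonant cluster 'y' to end and add 'ay': 'aryay'.

aryay


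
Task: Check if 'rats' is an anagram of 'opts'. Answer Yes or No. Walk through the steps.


Sorted letters of 'rats': 'arst'
Sorted letters of 'opts': 'opst'
They do not match.

No


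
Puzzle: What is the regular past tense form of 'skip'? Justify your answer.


Apply rule: Double final consonant and add -ed. 'skip' becomes 'skipped'.

skipped


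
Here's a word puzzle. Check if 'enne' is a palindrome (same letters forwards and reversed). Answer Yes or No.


Forward: 'enne'
Reversed: 'enne'
They are identical.

Yes


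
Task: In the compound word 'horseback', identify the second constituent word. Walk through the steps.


Split 'horseback' into 'horse' + 'back'. The second part is 'back'.

back


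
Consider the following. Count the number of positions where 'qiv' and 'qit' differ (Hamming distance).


Alignment:
Position 1: 'q' vs 'q' = match
Position 2: 'i' vs 'i' = match
Position 3: 'v' vs 't' = DIFFER
Total differences: 1

1


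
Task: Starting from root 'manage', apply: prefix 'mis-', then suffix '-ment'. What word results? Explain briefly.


Step 1: Add prefix 'mis-' to 'manage' = 'mismanage'
Step 2: Add suffix '-ment' to 'mismanage' = 'mismanagement'

mismanagement


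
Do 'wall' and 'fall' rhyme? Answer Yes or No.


Rime (stressed vowel + following sounds) of 'wall': -all = /ɔːl/
Rime of 'fall': -all = /ɔːl/
/ɔːl/ and /ɔːl/ are the same ending sound, so the words rhyme.

Yes


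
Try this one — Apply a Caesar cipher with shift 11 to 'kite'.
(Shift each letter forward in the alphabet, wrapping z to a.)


Shift each letter by 11: k -> v, i -> t, t -> e, e -> p. Result: 'vtep'.

vtep


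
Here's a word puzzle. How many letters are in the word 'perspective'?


Spell out 'perspective' and number each letter: p(1), e(2), r(3), s(4), p(5), e(6), c(7), t(8), i(9), v(10), e(11). Total: 11 letters.

11


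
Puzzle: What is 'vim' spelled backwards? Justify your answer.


Reverse 'vim' character by character: 'miv'.

miv


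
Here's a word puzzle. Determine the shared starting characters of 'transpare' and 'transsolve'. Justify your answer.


Compare from the start: 5 characters match: 'trans'. Mismatch at position 6: 'p' vs 's'.

trans


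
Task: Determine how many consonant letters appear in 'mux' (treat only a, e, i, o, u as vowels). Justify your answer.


Consonants in 'mux': m, x = 2 consonants.

2


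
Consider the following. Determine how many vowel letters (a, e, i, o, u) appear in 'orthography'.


Vowels in 'orthography': o, o, a = 3 vowels.

3


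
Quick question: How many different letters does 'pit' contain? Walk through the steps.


Unique letters in 'pit': {i, p, t} = 3 distinct letters.

3


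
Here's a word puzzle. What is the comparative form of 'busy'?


Apply comparative formation (consonant + y: change y to i, add -er): 'busy' -> 'busier'.

busier


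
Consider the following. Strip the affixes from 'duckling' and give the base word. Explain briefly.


Remove suffix '-ling' from 'duckling' to get root 'duck'.

duck


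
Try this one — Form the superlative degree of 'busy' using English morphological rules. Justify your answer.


Apply superlative formation (consonant + y: change y to i, add -est): 'busy' -> 'busiest'.

busiest


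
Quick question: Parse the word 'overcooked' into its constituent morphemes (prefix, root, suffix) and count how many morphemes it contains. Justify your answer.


Step 1: Identify prefix: 'over' (meaning: excessively)
Step 2: Identify root: 'cook'
Step 3: Identify suffix(es): 'ed'
Decomposition: over- (prefix: excessively) + cook (root) + -ed (suffix: past)
Total morphemes: 3

3 morphemes (over- (prefix: excessively) + cook (root) + -ed (suffix: past))


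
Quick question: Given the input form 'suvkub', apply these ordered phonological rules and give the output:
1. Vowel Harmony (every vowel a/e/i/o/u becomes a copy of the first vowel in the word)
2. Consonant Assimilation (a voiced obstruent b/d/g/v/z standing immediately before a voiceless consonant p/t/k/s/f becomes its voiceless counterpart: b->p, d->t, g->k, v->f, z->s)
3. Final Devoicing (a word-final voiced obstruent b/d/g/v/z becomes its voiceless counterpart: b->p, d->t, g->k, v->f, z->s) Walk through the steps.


Starting form: 'suvkub'
Rule 1: Vowel Harmony: all vowels already match. No change.
Rule 2: Consonant Assimilation: voiced obstruent before voiceless consonant becomes voiceless ('vk' -> 'fk'). 'suvkub' -> 'sufkub'
Rule 3: Final Devoicing: word-final voiced obstruent 'b' becomes voiceless 'p'. 'sufkub' -> 'sufkup'
Final form: 'sufkup'

sufkup


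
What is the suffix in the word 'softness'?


The word 'softness' = 'soft' (root) + '-ness' (suffix). The suffix is '-ness'.

ness


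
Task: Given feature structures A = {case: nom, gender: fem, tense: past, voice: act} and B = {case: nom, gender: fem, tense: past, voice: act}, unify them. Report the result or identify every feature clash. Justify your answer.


Compare features:
case: A=nom vs B=nom -> unified: nom
gender: A=fem vs B=fem -> unified: fem
tense: A=past vs B=past -> unified: past
voice: A=act vs B=act -> unified: act
No clashes found.

Unified: {case: nom, gender: fem, tense: past, voice: act}


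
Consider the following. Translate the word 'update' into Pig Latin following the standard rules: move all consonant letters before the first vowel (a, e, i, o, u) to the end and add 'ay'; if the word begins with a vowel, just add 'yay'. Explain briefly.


'update' starts with a vowel, so add 'yay': 'updateyay'.

updateyay


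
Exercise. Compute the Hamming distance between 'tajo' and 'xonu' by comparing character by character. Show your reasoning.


Alignment:
Position 1: 't' vs 'x' = DIFFER
Position 2: 'a' vs 'o' = DIFFER
Position 3: 'j' vs 'n' = DIFFER
Position 4: 'o' vs 'u' = DIFFER
Total differences: 4

4


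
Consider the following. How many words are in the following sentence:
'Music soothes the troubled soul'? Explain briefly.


Split into words: Music | soothes | the | troubled | soul = 5 words.

5


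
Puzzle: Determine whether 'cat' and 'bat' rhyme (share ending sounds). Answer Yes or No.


Rime (stressed vowel + following sounds) of 'cat': -at = /æt/
Rime of 'bat': -at = /æt/
/æt/ and /æt/ are the same ending sound, so the words rhyme.

Yes


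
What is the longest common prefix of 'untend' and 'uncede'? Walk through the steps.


Compare from the start: 2 characters match: 'un'. Mismatch at position 3: 't' vs 'c'.

un


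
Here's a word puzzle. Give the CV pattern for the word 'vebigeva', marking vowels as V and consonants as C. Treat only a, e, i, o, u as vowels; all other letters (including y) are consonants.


Letter mapping: v = C, e = V, b = C, i = V, g = C, e = V, v = C, a = V.

CVCVCVCV


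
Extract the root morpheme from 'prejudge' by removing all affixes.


Remove prefix 'pre' from 'prejudge' to get root 'judge'.

judge


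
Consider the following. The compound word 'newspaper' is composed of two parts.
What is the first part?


Split 'newspaper' into 'news' + 'paper'. The first part is 'news'.

news


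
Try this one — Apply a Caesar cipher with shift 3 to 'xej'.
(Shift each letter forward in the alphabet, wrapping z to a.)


Shift each letter by 3: x -> a, e -> h, j -> m. Result: 'ahm'.

ahm


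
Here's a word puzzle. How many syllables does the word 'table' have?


Break 'table' into syllables: ta-ble -> ta | ble = 2 syllables

2 syllables


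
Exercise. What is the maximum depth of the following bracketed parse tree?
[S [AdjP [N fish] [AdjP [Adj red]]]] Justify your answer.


Count bracket nesting levels:
'[' at pos 0: depth = 1
'[' at pos 3: depth = 2
'[' at pos 9: depth = 3
'[' at pos 18: depth = 3
'[' at pos 24: depth = 4
Maximum depth reached: 4

4


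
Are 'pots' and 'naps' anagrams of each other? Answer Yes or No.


Sorted letters of 'pots': 'opst'
Sorted letters of 'naps': 'anps'
They do not match.

No


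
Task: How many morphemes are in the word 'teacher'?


Decomposition: teach (root) + -er (suffix) = 2 morpheme(s)

2 morphemes


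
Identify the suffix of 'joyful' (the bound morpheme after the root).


The word 'joyful' = 'joy' (root) + '-ful' (suffix). The suffix is '-ful'.

ful


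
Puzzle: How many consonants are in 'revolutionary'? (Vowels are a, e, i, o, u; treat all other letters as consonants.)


Consonants in 'revolutionary': r, v, l, t, n, r, y = 7 consonants.

7


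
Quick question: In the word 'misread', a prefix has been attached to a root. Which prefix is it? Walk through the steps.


The word 'misread' = 'mis' (prefix) + 'read' (root). The prefix is 'mis'.

mis


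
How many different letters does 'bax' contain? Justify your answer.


Unique letters in 'bax': {a, b, x} = 3 distinct letters.

3


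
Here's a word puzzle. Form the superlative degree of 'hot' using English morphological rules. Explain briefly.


Apply superlative formation (double final consonant, add -est): 'hot' -> 'hottest'.

hottest


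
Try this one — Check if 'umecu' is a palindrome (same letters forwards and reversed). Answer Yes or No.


Forward: 'umecu'
Reversed: 'ucemu'
They differ.

No


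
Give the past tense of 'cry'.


Apply rule: Change -y to -ied. 'cry' becomes 'cried'.

cried


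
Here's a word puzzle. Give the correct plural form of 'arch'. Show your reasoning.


Apply rule: Add -es (sibilant/fricative ending). 'arch' becomes 'arches'.

arches


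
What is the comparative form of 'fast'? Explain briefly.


Apply comparative formation (add -er): 'fast' -> 'faster'.

faster


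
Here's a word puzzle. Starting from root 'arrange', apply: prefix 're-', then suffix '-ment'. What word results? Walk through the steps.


Step 1: Add prefix 're-' to 'arrange' = 'rearrange'
Step 2: Add suffix '-ment' to 'rearrange' = 'rearrangement'

rearrangement


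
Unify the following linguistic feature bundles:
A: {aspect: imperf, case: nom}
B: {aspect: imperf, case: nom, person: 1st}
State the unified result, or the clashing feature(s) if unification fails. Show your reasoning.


Compare features:
aspect: A=imperf vs B=imperf -> unified: imperf
case: A=nom vs B=nom -> unified: nom
person: A=_ vs B=1st -> unified: 1st
No clashes found.

Unified: {aspect: imperf, case: nom, person: 1st}


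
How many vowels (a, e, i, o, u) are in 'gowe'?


Vowels in 'gowe': o, e = 2 vowels.

2


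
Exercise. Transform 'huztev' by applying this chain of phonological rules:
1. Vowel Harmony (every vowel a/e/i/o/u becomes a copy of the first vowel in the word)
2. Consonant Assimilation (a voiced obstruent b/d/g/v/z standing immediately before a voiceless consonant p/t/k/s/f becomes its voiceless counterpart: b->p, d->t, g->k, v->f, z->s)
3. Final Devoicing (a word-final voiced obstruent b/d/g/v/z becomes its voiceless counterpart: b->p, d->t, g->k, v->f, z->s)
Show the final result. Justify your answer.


Starting form: 'huztev'
Rule 1: Vowel Harmony: all vowels become 'u' (matching first vowel). 'huztev' -> 'huztuv'
Rule 2: Consonant Assimilation: voiced obstruent before voiceless consonant becomes voiceless ('zt' -> 'st'). 'huztuv' -> 'hustuv'
Rule 3: Final Devoicing: word-final voiced obstruent 'v' becomes voiceless 'f'. 'hustuv' -> 'hustuf'
Final form: 'hustuf'

hustuf


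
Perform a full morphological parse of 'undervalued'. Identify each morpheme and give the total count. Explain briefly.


Step 1: Identify prefix: 'under' (meaning: beneath/insufficient)
Step 2: Identify root: 'value'
Step 3: Identify suffix(es): 'ed'
Decomposition: under- (prefix: beneath/insufficient) + value (root) + -ed (suffix: past)
Total morphemes: 3

3 morphemes (under- (prefix: beneath/insufficient) + value (root) + -ed (suffix: past))


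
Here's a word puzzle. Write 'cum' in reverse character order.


Reverse 'cum' character by character: 'muc'.

muc


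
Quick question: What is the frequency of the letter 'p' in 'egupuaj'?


Letter 'p' in 'egupuaj': found at position(s) 4 = 1 occurrence(s).

1


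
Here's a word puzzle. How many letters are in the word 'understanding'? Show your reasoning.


Spell out 'understanding' and number each letter: u(1), n(2), d(3), e(4), r(5), s(6), t(7), a(8), n(9), d(10), i(11), n(12), g(13). Total: 13 letters.

13


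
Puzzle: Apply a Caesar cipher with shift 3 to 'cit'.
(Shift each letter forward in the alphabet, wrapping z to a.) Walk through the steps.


Shift each letter by 3: c -> f, i -> l, t -> w. Result: 'flw'.

flw


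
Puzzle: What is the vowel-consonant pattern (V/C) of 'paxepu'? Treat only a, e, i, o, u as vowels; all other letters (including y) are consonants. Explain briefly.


Letter mapping: p = C, a = V, x = C, e = V, p = C, u = V.

CVCVCV


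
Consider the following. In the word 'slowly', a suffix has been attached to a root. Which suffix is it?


The word 'slowly' = 'slow' (root) + '-ly' (suffix). The suffix is '-ly'.

ly


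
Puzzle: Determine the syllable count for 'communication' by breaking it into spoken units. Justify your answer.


Break 'communication' into syllables: com-mu-ni-ca-tion -> com | mu | ni | ca | tion = 5 syllables

5 syllables


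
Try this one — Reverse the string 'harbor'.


Reverse 'harbor' character by character: 'robrah'.

robrah


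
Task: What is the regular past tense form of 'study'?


Apply rule: Change -y to -ied. 'study' becomes 'studied'.

studied


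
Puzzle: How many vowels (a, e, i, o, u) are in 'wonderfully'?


Vowels in 'wonderfully': o, e, u = 3 vowels.

3


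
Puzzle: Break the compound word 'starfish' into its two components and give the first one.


Split 'starfish' into 'star' + 'fish'. The first part is 'star'.

star


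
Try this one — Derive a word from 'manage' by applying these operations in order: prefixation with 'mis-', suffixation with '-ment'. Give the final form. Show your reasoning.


Step 1: Add prefix 'mis-' to 'manage' = 'mismanage'
Step 2: Add suffix '-ment' to 'mismanage' = 'mismanagement'

mismanagement


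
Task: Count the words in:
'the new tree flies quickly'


Split into words: the | new | tree | flies | quickly = 5 words.

5


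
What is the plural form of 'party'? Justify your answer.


Apply rule: Change -y to -ies (consonant + y). 'party' becomes 'parties'.

parties


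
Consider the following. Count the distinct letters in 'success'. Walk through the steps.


Unique letters in 'success': {c, e, s, u} = 4 distinct letters.

4


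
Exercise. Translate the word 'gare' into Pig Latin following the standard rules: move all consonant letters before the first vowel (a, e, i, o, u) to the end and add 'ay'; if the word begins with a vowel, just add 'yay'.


'gare': move consonant cluster 'g' to end and add 'ay': 'aregay'.

aregay


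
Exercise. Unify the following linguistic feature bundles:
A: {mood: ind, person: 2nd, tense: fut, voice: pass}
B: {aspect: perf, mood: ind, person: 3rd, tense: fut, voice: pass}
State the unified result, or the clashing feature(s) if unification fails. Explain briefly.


Compare features:
aspect: A=_ vs B=perf -> unified: perf
mood: A=ind vs B=ind -> unified: ind
person: A=2nd vs B=3rd -> CLASH
tense: A=fut vs B=fut -> unified: fut
voice: A=pass vs B=pass -> unified: pass
Clash detected on feature 'person' (2nd vs 3rd); unification fails.

CLASH on 'person' (2nd vs 3rd)


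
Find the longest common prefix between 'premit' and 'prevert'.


Compare from the start: 3 characters match: 'pre'. Mismatch at position 4: 'm' vs 'v'.

pre


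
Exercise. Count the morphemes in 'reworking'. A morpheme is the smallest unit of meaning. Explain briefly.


Decomposition: re- (prefix) + work (root) + -ing (suffix) = 3 morpheme(s)

3 morphemes


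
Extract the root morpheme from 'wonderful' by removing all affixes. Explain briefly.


Remove suffix '-ful' from 'wonderful' to get root 'wonder'.

wonder


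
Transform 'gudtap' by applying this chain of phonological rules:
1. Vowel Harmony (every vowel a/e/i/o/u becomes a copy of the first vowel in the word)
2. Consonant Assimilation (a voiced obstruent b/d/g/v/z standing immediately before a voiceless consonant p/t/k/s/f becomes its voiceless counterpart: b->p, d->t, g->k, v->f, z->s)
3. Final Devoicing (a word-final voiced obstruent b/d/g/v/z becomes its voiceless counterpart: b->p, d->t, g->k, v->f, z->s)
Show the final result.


Starting form: 'gudtap'
Rule 1: Vowel Harmony: all vowels become 'u' (matching first vowel). 'gudtap' -> 'gudtup'
Rule 2: Consonant Assimilation: voiced obstruent before voiceless consonant becomes voiceless ('dt' -> 'tt'). 'gudtup' -> 'guttup'
Rule 3: Final Devoicing: final consonant 'p' is not one of the voiced obstruents b/d/g/v/z. No change.
Final form: 'guttup'

guttup


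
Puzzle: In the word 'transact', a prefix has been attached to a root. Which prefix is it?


The word 'transact' = 'trans' (prefix) + 'act' (root). The prefix is 'trans'.

trans


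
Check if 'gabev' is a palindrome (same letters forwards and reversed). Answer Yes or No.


Forward: 'gabev'
Reversed: 'vebag'
They differ.

No


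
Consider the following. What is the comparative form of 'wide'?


Apply comparative formation (ends in e: add -r): 'wide' -> 'wider'.

wider


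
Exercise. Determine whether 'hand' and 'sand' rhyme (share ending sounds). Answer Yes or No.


Rime (stressed vowel + following sounds) of 'hand': -and = /ænd/
Rime of 'sand': -and = /ænd/
/ænd/ and /ænd/ are the same ending sound, so the words rhyme.

Yes


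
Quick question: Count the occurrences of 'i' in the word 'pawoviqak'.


Letter 'i' in 'pawoviqak': found at position(s) 6 = 1 occurrence(s).

1


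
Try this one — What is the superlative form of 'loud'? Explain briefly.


Apply superlative formation (add -est): 'loud' -> 'loudest'.

loudest


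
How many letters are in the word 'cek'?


Spell out 'cek' and number each letter: c(1), e(2), k(3). Total: 3 letters.

3


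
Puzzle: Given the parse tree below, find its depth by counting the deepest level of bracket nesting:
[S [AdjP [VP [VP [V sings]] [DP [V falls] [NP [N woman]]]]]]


Count bracket nesting levels:
'[' at pos 0: depth = 1
'[' at pos 3: depth = 2
'[' at pos 9: depth = 3
'[' at pos 13: depth = 4
'[' at pos 17: depth = 5
'[' at pos 28: depth = 4
'[' at pos 32: depth = 5
'[' at pos 42: depth = 5
'[' at pos 46: depth = 6
Maximum depth reached: 6

6


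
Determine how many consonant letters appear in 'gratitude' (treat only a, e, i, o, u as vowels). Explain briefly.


Consonants in 'gratitude': g, r, t, t, d = 5 consonants.

5


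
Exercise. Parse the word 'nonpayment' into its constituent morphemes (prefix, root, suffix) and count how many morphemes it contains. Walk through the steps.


Step 1: Identify prefix: 'non' (meaning: not)
Step 2: Identify root: 'pay'
Step 3: Identify suffix(es): 'ment'
Decomposition: non- (prefix: not) + pay (root) + -ment (suffix: action/result)
Total morphemes: 3

3 morphemes (non- (prefix: not) + pay (root) + -ment (suffix: action/result))


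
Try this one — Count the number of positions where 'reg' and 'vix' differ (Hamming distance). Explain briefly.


Alignment:
Position 1: 'r' vs 'v' = DIFFER
Position 2: 'e' vs 'i' = DIFFER
Position 3: 'g' vs 'x' = DIFFER
Total differences: 3

3


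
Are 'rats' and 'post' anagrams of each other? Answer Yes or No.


Sorted letters of 'rats': 'arst'
Sorted letters of 'post': 'opst'
They do not match.

No


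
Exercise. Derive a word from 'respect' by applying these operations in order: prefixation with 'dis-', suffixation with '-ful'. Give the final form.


Step 1: Add prefix 'dis-' to 'respect' = 'disrespect'
Step 2: Add suffix '-ful' to 'disrespect' = 'disrespectful'

disrespectful


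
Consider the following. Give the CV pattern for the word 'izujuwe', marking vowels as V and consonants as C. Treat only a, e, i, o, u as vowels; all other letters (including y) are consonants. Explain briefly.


Letter mapping: i = V, z = C, u = V, j = C, u = V, w = C, e = V.

VCVCVCV


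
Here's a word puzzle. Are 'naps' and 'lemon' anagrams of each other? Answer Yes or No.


Sorted letters of 'naps': 'anps'
Sorted letters of 'lemon': 'elmno'
They do not match.

No


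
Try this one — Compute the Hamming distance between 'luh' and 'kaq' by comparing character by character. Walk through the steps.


Alignment:
Position 1: 'l' vs 'k' = DIFFER
Position 2: 'u' vs 'a' = DIFFER
Position 3: 'h' vs 'q' = DIFFER
Total differences: 3

3


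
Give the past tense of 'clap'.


Apply rule: Double final consonant and add -ed. 'clap' becomes 'clapped'.

clapped


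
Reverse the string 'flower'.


Reverse 'flower' character by character: 'rewolf'.

rewolf


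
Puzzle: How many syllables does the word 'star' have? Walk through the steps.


Break 'star' into syllables: star -> star = 1 syllable

1 syllable


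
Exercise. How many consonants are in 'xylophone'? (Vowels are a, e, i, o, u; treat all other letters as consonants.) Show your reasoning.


Consonants in 'xylophone': x, y, l, p, h, n = 6 consonants.

6


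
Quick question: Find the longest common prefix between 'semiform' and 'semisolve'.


Compare from the start: 4 characters match: 'semi'. Mismatch at position 5: 'f' vs 's'.

semi


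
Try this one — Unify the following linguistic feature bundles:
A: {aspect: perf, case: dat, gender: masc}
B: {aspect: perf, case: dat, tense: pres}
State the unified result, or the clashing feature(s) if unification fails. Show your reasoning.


Compare features:
aspect: A=perf vs B=perf -> unified: perf
case: A=dat vs B=dat -> unified: dat
gender: A=masc vs B=_ -> unified: masc
tense: A=_ vs B=pres -> unified: pres
No clashes found.

Unified: {aspect: perf, case: dat, gender: masc, tense: pres}


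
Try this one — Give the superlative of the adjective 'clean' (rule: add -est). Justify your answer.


Apply superlative formation (add -est): 'clean' -> 'cleanest'.

cleanest


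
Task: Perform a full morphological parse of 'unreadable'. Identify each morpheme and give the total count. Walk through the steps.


Step 1: Identify prefix: 'un' (meaning: not/reverse)
Step 2: Identify root: 'read'
Step 3: Identify suffix(es): 'able'
Decomposition: un- (prefix: not/reverse) + read (root) + -able (suffix: capable of)
Total morphemes: 3

3 morphemes (un- (prefix: not/reverse) + read (root) + -able (suffix: capable of))


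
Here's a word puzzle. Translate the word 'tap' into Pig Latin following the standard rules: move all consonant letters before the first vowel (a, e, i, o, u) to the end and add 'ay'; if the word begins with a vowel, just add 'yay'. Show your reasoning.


'tap': move consonant cluster 't' to end and add 'ay': 'aptay'.

aptay


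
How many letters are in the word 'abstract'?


Spell out 'abstract' and number each letter: a(1), b(2), s(3), t(4), r(5), a(6), c(7), t(8). Total: 8 letters.

8


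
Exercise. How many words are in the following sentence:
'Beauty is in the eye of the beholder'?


Split into words: Beauty | is | in | the | eye | of | the | beholder = 8 words.

8


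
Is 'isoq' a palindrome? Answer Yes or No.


Forward: 'isoq'
Reversed: 'qosi'
They differ.

No


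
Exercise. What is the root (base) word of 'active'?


Remove suffix '-ive' from 'active' to get root 'act'.

act


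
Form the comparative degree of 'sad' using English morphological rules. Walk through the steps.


Apply comparative formation (double final consonant, add -er): 'sad' -> 'sadder'.

sadder


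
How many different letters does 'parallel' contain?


Unique letters in 'parallel': {a, e, l, p, r} = 5 distinct letters.

5


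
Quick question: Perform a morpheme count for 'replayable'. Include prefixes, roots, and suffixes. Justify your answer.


Decomposition: re- (prefix) + play (root) + -able (suffix) = 3 morpheme(s)

3 morphemes


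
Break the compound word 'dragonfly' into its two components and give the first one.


Split 'dragonfly' into 'dragon' + 'fly'. The first part is 'dragon'.

dragon


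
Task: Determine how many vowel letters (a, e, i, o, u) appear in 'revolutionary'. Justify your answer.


Vowels in 'revolutionary': e, o, u, i, o, a = 6 vowels.

6


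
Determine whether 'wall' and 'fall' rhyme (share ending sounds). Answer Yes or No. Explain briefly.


Rime (stressed vowel + following sounds) of 'wall': -all = /ɔːl/
Rime of 'fall': -all = /ɔːl/
/ɔːl/ and /ɔːl/ are the same ending sound, so the words rhyme.

Yes


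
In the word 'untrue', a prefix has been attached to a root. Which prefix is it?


The word 'untrue' = 'un' (prefix) + 'true' (root). The prefix is 'un'.

un


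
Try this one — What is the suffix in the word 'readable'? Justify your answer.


The word 'readable' = 'read' (root) + '-able' (suffix). The suffix is '-able'.

able


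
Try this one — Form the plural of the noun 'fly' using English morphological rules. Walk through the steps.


Apply rule: Change -y to -ies (consonant + y). 'fly' becomes 'flies'.

flies


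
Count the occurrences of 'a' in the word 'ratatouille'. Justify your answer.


Letter 'a' in 'ratatouille': found at position(s) 2, 4 = 2 occurrence(s).

2


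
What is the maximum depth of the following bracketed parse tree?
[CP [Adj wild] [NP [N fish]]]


Count bracket nesting levels:
'[' at pos 0: depth = 1
'[' at pos 4: depth = 2
'[' at pos 15: depth = 2
'[' at pos 19: depth = 3
Maximum depth reached: 3

3


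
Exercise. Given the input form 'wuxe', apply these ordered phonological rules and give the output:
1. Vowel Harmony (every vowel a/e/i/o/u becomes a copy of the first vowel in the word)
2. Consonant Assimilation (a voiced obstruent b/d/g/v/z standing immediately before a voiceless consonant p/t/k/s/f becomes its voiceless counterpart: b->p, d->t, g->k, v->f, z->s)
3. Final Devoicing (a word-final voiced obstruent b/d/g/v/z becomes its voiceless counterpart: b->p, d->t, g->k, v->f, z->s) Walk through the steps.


Starting form: 'wuxe'
Rule 1: Vowel Harmony: all vowels become 'u' (matching first vowel). 'wuxe' -> 'wuxu'
Rule 2: Consonant Assimilation: no voiced obstruent (b/d/g/v/z) stands immediately before a voiceless consonant (p/t/k/s/f). No change.
Rule 3: Final Devoicing: the word ends in the vowel 'u', not a consonant. No change.
Final form: 'wuxu'

wuxu


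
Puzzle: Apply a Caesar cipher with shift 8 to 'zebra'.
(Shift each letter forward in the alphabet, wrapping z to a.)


Shift each letter by 8: z -> h, e -> m, b -> j, r -> z, a -> i. Result: 'hmjzi'.

hmjzi


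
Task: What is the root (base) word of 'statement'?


Remove suffix '-ment' from 'statement' to get root 'state'.

state


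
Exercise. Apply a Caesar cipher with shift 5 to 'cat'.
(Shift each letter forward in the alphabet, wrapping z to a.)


Shift each letter by 5: c -> h, a -> f, t -> y. Result: 'hfy'.

hfy


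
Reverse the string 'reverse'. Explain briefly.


Reverse 'reverse' character by character: 'esrever'.

esrever


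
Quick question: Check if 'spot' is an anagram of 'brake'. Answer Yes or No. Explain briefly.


Sorted letters of 'spot': 'opst'
Sorted letters of 'brake': 'abekr'
They do not match.

No


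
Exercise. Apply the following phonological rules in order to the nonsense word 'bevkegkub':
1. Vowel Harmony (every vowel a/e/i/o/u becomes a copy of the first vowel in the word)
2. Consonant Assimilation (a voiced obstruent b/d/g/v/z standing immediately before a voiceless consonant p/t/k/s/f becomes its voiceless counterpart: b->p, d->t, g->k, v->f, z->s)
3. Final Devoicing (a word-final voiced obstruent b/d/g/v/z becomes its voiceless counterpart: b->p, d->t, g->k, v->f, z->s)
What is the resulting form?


Starting form: 'bevkegkub'
Rule 1: Vowel Harmony: all vowels become 'e' (matching first vowel). 'bevkegkub' -> 'bevkegkeb'
Rule 2: Consonant Assimilation: voiced obstruent before voiceless consonant becomes voiceless ('vk' -> 'fk', 'gk' -> 'kk'). 'bevkegkeb' -> 'befkekkeb'
Rule 3: Final Devoicing: word-final voiced obstruent 'b' becomes voiceless 'p'. 'befkekkeb' -> 'befkekkep'
Final form: 'befkekkep'

befkekkep


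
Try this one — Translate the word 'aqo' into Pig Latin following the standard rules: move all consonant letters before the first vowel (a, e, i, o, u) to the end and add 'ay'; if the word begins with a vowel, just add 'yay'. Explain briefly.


'aqo' starts with a vowel, so add 'yay': 'aqoyay'.

aqoyay


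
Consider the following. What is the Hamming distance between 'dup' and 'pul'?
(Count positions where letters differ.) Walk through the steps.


Alignment:
Position 1: 'd' vs 'p' = DIFFER
Position 2: 'u' vs 'u' = match
Position 3: 'p' vs 'l' = DIFFER
Total differences: 2

2


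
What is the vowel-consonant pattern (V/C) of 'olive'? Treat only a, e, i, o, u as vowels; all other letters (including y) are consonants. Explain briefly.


Letter mapping: o = V, l = C, i = V, v = C, e = V.

VCVCV


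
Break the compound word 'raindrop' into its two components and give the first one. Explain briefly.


Split 'raindrop' into 'rain' + 'drop'. The first part is 'rain'.

rain


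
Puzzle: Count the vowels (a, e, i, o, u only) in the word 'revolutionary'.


Vowels in 'revolutionary': e, o, u, i, o, a = 6 vowels.

6


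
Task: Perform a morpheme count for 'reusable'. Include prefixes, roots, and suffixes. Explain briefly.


Decomposition: re- (prefix) + use (root) + -able (suffix) = 3 morpheme(s)

3 morphemes


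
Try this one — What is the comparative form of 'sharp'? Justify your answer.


Apply comparative formation (add -er): 'sharp' -> 'sharper'.

sharper


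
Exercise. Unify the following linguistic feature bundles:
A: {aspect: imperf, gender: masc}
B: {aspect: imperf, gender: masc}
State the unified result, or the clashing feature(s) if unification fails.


Compare features:
aspect: A=imperf vs B=imperf -> unified: imperf
gender: A=masc vs B=masc -> unified: masc
No clashes found.

Unified: {aspect: imperf, gender: masc}


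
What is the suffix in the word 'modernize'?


The word 'modernize' = 'modern' (root) + '-ize' (suffix). The suffix is '-ize'.

ize


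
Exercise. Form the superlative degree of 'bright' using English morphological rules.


Apply superlative formation (add -est): 'bright' -> 'brightest'.

brightest


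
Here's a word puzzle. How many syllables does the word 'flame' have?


Break 'flame' into syllables: flame -> flame = 1 syllable

1 syllable


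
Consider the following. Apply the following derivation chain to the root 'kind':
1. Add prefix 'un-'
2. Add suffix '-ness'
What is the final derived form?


Step 1: Add prefix 'un-' to 'kind' = 'unkind'
Step 2: Add suffix '-ness' to 'unkind' = 'unkindness'

unkindness


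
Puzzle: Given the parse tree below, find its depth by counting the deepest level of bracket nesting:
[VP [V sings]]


Count bracket nesting levels:
'[' at pos 0: depth = 1
'[' at pos 4: depth = 2
Maximum depth reached: 2

2


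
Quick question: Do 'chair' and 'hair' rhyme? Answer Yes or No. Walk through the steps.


Rime (stressed vowel + following sounds) of 'chair': -air = /ɛər/
Rime of 'hair': -air = /ɛər/
/ɛər/ and /ɛər/ are the same ending sound, so the words rhyme.

Yes


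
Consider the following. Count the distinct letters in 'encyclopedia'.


Unique letters in 'encyclopedia': {a, c, d, e, i, l, n, o, p, y} = 10 distinct letters.

10


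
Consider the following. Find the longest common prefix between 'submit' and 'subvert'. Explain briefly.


Compare from the start: 3 characters match: 'sub'. Mismatch at position 4: 'm' vs 'v'.

sub


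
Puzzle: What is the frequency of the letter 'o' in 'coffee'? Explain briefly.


Letter 'o' in 'coffee': found at position(s) 2 = 1 occurrence(s).

1


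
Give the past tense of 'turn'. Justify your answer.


Apply rule: Add -ed. 'turn' becomes 'turned'.

turned


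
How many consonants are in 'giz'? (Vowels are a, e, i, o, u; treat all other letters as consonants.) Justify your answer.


Consonants in 'giz': g, z = 2 consonants.

2


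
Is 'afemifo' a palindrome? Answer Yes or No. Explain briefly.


Forward: 'afemifo'
Reversed: 'ofimefa'
They differ.

No


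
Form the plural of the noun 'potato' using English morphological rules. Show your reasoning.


Apply rule: Add -es (consonant + o). 'potato' becomes 'potatoes'.

potatoes


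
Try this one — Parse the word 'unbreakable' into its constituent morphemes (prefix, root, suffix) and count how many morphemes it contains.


Step 1: Identify prefix: 'un' (meaning: not/reverse)
Step 2: Identify root: 'break'
Step 3: Identify suffix(es): 'able'
Decomposition: un- (prefix: not/reverse) + break (root) + -able (suffix: capable of)
Total morphemes: 3

3 morphemes (un- (prefix: not/reverse) + break (root) + -able (suffix: capable of))


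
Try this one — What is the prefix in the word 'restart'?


The word 'restart' = 're' (prefix) + 'start' (root). The prefix is 're'.

re


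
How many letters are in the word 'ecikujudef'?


Spell out 'ecikujudef' and number each letter: e(1), c(2), i(3), k(4), u(5), j(6), u(7), d(8), e(9), f(10). Total: 10 letters.

10


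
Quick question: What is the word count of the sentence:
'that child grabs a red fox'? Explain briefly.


Split into words: that | child | grabs | a | red | fox = 6 words.

6


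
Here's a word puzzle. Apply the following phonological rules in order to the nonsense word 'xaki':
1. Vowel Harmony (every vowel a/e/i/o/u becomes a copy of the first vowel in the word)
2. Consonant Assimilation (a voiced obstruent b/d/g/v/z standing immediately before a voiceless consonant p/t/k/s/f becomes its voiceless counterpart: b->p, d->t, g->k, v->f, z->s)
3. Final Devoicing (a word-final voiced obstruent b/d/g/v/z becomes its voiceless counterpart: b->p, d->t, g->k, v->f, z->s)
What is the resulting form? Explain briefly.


Starting form: 'xaki'
Rule 1: Vowel Harmony: all vowels become 'a' (matching first vowel). 'xaki' -> 'xaka'
Rule 2: Consonant Assimilation: no voiced obstruent (b/d/g/v/z) stands immediately before a voiceless consonant (p/t/k/s/f). No change.
Rule 3: Final Devoicing: the word ends in the vowel 'a', not a consonant. No change.
Final form: 'xaka'

xaka
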